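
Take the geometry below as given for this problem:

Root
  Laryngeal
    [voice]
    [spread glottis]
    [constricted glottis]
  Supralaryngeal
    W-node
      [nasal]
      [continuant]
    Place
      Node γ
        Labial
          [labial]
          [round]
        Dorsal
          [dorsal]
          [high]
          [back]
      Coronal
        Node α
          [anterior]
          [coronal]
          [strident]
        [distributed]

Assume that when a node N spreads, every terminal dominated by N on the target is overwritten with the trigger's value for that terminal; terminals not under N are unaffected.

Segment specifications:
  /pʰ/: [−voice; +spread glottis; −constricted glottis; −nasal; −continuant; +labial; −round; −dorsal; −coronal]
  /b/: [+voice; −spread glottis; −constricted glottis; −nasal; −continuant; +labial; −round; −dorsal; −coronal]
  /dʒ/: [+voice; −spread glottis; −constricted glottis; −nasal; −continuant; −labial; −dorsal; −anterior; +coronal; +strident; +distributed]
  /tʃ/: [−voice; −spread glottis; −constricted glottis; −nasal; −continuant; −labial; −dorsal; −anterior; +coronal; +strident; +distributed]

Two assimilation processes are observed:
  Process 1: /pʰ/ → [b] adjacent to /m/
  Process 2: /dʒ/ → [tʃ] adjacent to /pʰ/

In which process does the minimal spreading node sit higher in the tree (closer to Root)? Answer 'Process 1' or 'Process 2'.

Process 1

Process 1: the features that change are [voice], [spread glottis]; the minimal node is Laryngeal (depth 1).
Process 2 alters [voice]; the lowest dominating node is [voice] (depth 2 from Root).
Depth 1 < depth 2; Process 1 involves the structurally higher constituent Laryngeal.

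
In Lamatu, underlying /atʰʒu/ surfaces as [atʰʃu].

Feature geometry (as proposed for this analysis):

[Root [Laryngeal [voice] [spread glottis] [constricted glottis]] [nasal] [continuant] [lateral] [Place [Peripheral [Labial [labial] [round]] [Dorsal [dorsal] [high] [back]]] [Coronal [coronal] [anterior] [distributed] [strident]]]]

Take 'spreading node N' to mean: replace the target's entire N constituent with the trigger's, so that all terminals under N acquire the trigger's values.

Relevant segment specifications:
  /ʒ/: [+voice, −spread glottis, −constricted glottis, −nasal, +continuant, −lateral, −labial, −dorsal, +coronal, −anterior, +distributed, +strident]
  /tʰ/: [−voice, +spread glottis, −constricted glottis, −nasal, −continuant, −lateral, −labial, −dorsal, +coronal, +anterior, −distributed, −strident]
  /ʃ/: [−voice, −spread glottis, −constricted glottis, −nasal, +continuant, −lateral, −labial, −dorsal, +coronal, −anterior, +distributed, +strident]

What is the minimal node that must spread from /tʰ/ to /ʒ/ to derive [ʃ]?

[voice]

Feature comparison: [voice] differs between /ʒ/ and [ʃ]; the remaining terminals match.
Since just one terminal is affected and it takes /tʰ/'s value, spreading the terminal [voice] alone is sufficient and minimal.
Since [spread glottis] is preserved even though /tʰ/ disagrees there, no node above [voice] spread.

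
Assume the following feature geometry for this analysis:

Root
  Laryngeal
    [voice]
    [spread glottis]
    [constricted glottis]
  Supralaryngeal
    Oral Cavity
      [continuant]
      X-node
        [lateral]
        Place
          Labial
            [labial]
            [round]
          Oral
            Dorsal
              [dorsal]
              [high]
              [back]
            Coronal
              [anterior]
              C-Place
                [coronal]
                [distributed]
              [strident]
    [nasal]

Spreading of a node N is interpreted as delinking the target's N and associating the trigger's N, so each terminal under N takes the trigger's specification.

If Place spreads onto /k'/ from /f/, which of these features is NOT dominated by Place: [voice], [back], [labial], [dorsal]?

Place dominates exactly [labial], [round], [dorsal], [high], [back], [anterior], [coronal], [distributed], [strident].
Spreading Place replaces [dorsal], [back], [labial] with the trigger's values, since each sits inside the Place constituent.
But [voice] is a dependent of Laryngeal, outside Place; it is therefore untouched by the spreading.

[voice]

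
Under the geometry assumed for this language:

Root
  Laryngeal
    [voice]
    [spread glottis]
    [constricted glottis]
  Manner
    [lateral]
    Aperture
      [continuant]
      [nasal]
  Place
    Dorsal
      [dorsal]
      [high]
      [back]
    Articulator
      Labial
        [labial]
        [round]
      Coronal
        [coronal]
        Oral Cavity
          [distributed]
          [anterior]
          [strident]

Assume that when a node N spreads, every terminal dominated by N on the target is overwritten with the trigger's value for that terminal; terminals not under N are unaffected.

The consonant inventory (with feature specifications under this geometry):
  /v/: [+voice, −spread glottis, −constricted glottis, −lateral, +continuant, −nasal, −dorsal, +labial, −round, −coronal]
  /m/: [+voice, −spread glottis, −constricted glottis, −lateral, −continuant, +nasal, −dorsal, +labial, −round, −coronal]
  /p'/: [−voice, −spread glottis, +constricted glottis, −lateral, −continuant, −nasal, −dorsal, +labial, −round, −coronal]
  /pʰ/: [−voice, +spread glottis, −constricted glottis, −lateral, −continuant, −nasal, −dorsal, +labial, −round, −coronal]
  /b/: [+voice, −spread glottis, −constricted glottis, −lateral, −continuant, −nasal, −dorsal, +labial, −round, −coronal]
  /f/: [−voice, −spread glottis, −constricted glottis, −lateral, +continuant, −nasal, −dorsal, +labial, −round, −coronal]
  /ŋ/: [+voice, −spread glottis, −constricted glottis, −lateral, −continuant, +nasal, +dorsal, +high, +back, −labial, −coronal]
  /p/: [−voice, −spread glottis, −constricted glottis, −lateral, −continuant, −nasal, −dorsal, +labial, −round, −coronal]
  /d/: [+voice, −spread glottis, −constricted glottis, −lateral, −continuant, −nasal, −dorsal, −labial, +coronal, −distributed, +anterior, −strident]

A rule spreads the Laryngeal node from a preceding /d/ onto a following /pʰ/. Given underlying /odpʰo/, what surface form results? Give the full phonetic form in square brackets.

The Laryngeal node dominates the terminals [voice], [spread glottis], [constricted glottis].
After delinking /pʰ/'s Laryngeal and linking /d/'s, the affected terminals become [+voice], [−spread glottis], [−constricted glottis]; [lateral], [continuant], [nasal], … (outside Laryngeal) are retained from /pʰ/.
This feature bundle is that of [b], so /odpʰo/ surfaces as [odbo].

[odbo]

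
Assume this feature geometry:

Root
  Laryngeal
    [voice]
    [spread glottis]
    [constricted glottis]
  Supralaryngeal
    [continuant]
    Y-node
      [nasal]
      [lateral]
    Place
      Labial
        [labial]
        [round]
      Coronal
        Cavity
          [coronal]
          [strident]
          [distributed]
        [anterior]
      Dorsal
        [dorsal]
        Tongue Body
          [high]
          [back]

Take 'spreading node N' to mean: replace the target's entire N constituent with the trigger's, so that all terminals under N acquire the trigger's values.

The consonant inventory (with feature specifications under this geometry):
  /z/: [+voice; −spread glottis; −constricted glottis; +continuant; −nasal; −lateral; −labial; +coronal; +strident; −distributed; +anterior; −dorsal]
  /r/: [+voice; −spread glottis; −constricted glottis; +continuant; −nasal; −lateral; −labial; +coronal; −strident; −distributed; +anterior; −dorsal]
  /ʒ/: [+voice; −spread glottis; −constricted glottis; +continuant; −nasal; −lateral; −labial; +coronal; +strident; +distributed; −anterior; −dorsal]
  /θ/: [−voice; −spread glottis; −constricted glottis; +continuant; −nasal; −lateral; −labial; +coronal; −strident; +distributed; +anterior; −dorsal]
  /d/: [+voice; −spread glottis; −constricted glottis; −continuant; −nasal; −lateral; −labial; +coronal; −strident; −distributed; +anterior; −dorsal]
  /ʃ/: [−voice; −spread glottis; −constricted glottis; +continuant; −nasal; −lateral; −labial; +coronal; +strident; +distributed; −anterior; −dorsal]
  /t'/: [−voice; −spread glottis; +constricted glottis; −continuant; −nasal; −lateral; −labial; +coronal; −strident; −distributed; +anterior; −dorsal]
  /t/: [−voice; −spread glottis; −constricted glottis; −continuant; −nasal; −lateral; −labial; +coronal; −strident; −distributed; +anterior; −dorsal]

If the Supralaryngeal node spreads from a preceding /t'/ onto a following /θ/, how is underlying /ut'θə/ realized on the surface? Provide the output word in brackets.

[ut'tə]

Supralaryngeal immediately or transitively dominates [continuant], [nasal], [lateral], [labial], [round], [coronal], [strident], [distributed], [anterior], [dorsal], [high], [back].
After delinking /θ/'s Supralaryngeal and linking /t'/'s, the affected terminals become [−continuant], [−nasal], [−lateral], [−labial], [+coronal], [−strident], [−distributed], [+anterior], [−dorsal]; [voice], [spread glottis], [constricted glottis] (outside Supralaryngeal) are retained from /θ/.
This feature bundle is that of [t], so /ut'θə/ surfaces as [ut'tə].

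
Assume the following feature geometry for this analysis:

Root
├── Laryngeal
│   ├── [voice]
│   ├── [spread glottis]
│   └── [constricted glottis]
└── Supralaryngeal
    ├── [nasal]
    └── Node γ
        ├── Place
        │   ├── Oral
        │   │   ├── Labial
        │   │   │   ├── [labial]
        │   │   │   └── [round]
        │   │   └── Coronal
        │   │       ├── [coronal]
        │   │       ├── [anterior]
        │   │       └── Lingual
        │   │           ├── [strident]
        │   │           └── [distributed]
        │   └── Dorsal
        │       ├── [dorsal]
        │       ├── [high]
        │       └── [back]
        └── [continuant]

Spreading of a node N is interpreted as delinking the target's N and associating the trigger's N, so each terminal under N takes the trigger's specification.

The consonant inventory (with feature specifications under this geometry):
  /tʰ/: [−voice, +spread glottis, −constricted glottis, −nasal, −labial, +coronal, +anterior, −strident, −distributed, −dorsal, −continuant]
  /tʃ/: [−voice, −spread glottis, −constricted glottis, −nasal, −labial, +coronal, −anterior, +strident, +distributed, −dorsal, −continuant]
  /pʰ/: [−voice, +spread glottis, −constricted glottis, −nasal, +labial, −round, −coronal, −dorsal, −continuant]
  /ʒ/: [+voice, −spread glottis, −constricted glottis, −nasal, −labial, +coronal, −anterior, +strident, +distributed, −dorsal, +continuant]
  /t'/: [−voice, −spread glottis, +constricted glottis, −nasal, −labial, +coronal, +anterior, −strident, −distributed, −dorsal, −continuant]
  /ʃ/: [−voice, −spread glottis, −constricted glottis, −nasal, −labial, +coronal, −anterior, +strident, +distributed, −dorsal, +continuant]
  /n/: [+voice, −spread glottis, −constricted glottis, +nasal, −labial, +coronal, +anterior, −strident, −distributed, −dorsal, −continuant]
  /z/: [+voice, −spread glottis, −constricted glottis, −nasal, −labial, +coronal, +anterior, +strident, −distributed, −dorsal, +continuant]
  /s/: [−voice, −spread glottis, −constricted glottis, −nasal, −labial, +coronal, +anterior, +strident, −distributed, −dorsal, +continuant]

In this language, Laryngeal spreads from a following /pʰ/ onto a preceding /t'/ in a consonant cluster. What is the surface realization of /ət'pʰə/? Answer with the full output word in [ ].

Laryngeal immediately or transitively dominates [voice], [spread glottis], [constricted glottis].
After delinking /t'/'s Laryngeal and linking /pʰ/'s, the affected terminals become [−voice], [+spread glottis], [−constricted glottis]; [nasal], [labial], [coronal], … (outside Laryngeal) are retained from /t'/.
Among the inventory, only /tʰ/ has exactly this specification, giving the surface form [ətʰpʰə].

[ətʰpʰə]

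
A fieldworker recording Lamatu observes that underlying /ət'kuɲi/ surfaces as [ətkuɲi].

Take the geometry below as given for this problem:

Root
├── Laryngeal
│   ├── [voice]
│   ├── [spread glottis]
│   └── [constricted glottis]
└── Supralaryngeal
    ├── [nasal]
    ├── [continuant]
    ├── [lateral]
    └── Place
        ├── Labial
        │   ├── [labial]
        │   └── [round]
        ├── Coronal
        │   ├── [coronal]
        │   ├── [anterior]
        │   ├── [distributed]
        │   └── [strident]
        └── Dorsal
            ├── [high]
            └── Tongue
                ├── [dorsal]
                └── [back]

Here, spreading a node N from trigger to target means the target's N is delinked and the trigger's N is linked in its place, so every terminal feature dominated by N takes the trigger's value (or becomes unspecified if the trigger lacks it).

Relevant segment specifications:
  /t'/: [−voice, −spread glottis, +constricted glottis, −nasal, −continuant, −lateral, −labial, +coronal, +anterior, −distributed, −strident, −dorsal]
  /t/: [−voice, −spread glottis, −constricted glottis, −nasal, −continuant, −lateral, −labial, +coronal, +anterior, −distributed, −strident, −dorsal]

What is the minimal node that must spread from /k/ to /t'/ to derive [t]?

Feature comparison: [constricted glottis] differs between /t'/ and [t]; the remaining terminals match.
Only a single terminal changes, and /k/ supplies the new value, so [constricted glottis] itself is the minimal spreading constituent.
[dorsal], [coronal] stay as in /t'/ although /k/ differs there, so no node dominating them spread; among the remaining candidates [constricted glottis] is the lowest that derives the output.

[constricted glottis]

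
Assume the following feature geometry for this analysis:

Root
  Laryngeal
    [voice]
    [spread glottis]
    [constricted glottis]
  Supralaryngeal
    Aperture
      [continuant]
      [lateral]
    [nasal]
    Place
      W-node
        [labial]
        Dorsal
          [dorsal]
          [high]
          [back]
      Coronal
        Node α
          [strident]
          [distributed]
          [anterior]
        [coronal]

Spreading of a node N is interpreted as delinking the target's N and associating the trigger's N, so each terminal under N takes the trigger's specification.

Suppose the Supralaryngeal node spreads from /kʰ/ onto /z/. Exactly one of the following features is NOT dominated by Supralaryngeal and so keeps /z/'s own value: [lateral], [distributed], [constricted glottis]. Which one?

Supralaryngeal dominates exactly [continuant], [lateral], [nasal], [labial], [dorsal], [high], [back], [strident], [distributed], [anterior], [coronal].
Spreading Supralaryngeal replaces [distributed], [lateral] with the trigger's values, since each sits inside the Supralaryngeal constituent.
[constricted glottis] attaches under Laryngeal, not under Supralaryngeal, so /z/ retains its own value for [constricted glottis].

[constricted glottis]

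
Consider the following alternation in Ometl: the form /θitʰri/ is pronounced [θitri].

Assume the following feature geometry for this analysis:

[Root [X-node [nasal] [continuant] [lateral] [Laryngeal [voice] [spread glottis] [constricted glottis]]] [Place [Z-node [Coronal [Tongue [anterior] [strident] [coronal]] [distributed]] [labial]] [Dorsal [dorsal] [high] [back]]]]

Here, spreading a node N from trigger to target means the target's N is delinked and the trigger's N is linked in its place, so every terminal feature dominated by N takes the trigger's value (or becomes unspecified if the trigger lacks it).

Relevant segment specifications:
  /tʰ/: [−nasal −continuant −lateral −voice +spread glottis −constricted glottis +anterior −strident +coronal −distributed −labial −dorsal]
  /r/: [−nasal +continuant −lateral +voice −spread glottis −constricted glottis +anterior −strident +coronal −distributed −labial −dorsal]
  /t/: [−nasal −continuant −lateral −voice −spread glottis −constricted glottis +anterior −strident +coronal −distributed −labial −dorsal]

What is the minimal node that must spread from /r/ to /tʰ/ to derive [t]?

[spread glottis]

/tʰ/ and [t] differ in [spread glottis]; every other specified feature is identical.
With a single altered terminal, the smallest constituent that could spread is that terminal — [spread glottis].
[voice] — on which /r/ differs from /tʰ/ — is unchanged, so neither Laryngeal nor anything higher can have spread; the constituent is no larger than [spread glottis].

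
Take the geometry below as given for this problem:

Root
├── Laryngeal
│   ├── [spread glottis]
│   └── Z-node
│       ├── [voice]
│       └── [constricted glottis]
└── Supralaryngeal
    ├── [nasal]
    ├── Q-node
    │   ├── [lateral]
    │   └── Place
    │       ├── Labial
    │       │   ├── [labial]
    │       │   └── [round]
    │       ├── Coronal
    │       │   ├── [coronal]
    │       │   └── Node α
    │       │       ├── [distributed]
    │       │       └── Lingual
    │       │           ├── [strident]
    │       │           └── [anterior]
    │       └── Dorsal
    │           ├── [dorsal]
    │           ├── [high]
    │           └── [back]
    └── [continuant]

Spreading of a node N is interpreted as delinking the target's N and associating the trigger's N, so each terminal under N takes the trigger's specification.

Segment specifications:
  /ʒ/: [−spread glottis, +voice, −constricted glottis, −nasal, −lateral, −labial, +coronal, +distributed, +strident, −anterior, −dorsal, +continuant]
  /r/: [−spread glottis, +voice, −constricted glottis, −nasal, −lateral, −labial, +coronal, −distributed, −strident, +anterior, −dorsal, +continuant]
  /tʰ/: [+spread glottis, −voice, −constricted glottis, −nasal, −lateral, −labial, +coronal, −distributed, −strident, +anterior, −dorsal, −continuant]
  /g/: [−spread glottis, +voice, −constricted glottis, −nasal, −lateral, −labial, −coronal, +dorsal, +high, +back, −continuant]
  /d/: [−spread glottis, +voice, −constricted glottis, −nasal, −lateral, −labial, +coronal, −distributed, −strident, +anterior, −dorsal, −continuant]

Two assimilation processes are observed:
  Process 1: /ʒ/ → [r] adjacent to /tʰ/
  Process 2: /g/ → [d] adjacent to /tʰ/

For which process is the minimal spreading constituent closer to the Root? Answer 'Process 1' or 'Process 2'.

In Process 1, [anterior], [distributed], [strident] change, so the minimal spreading node is Node α at depth 5.
Process 2 alters [coronal], [anterior], [distributed], [strident], [dorsal], [high], [back]; the lowest common ancestor is Place (depth 3 from Root).
Place is closer to Root than Node α, so Process 2 spreads the higher node.

Process 2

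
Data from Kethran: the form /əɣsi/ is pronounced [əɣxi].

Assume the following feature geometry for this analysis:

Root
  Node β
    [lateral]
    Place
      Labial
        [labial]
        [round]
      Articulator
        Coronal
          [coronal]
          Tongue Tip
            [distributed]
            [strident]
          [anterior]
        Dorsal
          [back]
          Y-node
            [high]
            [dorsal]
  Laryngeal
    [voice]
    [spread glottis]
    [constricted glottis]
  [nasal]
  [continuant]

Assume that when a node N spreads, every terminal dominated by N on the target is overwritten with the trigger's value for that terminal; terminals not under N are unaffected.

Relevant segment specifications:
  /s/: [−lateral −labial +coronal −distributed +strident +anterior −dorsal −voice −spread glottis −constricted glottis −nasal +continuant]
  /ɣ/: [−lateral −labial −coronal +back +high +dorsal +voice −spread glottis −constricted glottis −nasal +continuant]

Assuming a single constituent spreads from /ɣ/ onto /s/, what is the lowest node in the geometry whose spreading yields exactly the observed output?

Articulator

The alternation /s/ → [x] changes [coronal], [anterior], [distributed], [strident], [dorsal], [high], [back] and nothing else.
The smallest constituent containing every changed terminal is Articulator — each of its daughters lacks at least one of the affected features.
If Articulator spreads, every terminal under it takes /ɣ/'s value, producing [x] as observed.
[voice], a feature on which the two segments disagree outside Articulator, is unchanged — nothing dominating it spread, and Articulator is the minimal sufficient constituent.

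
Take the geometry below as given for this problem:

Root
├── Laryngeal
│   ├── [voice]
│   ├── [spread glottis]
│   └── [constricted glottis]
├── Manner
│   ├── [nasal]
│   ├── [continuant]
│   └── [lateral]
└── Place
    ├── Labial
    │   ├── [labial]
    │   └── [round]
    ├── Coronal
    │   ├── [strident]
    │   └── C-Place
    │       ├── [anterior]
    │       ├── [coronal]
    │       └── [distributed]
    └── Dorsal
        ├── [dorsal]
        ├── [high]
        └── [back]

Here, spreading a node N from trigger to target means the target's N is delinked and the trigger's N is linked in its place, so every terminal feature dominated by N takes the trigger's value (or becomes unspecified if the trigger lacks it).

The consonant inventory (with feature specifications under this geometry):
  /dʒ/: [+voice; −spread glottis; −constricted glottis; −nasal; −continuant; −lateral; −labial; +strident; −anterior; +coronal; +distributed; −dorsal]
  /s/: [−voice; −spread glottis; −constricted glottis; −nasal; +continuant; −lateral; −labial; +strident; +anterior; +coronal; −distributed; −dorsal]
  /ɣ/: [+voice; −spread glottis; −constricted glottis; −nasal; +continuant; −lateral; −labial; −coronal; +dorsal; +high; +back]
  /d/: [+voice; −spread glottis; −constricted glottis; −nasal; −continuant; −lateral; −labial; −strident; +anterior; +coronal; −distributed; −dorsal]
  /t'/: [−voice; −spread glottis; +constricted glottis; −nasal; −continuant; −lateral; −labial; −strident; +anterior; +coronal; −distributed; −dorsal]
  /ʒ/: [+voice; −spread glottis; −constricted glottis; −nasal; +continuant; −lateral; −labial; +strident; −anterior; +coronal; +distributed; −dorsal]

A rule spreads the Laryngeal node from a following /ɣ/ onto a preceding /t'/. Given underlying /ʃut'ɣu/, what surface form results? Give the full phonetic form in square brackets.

Terminals under Laryngeal in this geometry: [voice], [spread glottis], [constricted glottis].
After delinking /t'/'s Laryngeal and linking /ɣ/'s, the affected terminals become [+voice], [−spread glottis], [−constricted glottis]; [nasal], [continuant], [lateral], … (outside Laryngeal) are retained from /t'/.
Among the inventory, only /d/ has exactly this specification, giving the surface form [ʃudɣu].

[ʃudɣu]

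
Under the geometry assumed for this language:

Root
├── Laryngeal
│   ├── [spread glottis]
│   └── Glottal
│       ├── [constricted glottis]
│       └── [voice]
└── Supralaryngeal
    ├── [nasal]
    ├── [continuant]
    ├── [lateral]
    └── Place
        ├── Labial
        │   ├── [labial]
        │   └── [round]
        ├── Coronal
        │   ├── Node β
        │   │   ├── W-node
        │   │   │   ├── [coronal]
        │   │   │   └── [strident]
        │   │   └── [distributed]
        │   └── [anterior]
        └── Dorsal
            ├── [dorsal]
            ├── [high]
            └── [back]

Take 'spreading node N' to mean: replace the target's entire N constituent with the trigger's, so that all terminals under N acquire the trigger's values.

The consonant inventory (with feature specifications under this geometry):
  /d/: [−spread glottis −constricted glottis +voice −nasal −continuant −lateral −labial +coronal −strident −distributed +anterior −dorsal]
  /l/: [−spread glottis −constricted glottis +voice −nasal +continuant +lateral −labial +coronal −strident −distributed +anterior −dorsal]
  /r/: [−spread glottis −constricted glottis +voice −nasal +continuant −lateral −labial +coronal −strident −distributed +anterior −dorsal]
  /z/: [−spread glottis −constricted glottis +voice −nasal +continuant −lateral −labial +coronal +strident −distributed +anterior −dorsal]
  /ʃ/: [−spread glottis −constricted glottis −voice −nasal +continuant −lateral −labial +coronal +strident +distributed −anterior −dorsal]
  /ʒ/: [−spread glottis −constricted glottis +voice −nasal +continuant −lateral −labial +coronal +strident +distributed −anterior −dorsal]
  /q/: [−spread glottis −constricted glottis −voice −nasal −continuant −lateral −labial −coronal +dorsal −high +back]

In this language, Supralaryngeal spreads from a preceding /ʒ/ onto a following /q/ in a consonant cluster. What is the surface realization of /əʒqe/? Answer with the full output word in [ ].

[əʒʃe]

Terminals under Supralaryngeal in this geometry: [nasal], [continuant], [lateral], [labial], [round], [coronal], [strident], [distributed], [anterior], [dorsal], [high], [back].
Spreading Supralaryngeal from /ʒ/ onto /q/ replaces those values with /ʒ/'s: [−nasal], [+continuant], [−lateral], [−labial], [+coronal], [+strident], [+distributed], [−anterior], [−dorsal]. Features outside Supralaryngeal ([spread glottis], [constricted glottis], [voice]) stay as in /q/.
This feature bundle is that of [ʃ], so /əʒqe/ surfaces as [əʒʃe].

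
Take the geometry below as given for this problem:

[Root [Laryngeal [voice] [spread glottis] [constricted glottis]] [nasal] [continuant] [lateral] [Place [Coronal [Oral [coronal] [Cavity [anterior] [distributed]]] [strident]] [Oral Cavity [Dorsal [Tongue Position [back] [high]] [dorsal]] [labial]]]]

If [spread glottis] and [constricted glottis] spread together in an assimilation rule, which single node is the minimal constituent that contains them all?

Laryngeal

[spread glottis] lies under Laryngeal (below Laryngeal).
[constricted glottis] lies under Laryngeal (below Laryngeal).
Laryngeal is the lowest common ancestor — every listed feature sits under it, and no single subconstituent of Laryngeal covers them all.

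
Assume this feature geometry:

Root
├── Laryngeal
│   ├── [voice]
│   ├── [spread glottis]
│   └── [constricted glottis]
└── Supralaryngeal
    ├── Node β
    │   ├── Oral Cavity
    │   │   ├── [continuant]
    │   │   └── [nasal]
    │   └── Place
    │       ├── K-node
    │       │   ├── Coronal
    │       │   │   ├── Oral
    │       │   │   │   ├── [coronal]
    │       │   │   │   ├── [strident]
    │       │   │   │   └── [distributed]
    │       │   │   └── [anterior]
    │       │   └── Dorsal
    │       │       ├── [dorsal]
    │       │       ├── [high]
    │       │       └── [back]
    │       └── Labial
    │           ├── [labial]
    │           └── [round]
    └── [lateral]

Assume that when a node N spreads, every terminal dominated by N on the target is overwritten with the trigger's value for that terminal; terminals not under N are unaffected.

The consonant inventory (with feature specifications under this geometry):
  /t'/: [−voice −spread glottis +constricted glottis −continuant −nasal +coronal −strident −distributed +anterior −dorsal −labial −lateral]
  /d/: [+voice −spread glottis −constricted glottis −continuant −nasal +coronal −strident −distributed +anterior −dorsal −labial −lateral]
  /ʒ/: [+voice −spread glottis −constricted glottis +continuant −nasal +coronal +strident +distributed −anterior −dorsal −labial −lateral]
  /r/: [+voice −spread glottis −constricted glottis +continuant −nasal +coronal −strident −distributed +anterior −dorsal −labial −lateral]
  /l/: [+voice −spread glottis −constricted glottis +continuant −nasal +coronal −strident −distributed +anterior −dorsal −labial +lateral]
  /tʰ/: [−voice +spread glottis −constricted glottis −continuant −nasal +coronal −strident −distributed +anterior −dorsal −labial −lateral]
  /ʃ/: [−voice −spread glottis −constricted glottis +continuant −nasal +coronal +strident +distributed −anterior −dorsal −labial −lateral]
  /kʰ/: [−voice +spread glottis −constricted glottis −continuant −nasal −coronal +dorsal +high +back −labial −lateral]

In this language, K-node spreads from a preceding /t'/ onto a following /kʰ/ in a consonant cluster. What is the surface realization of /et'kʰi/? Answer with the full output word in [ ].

K-node immediately or transitively dominates [coronal], [strident], [distributed], [anterior], [dorsal], [high], [back].
The target acquires /t'/'s values for everything under K-node — [+coronal], [−strident], [−distributed], [+anterior], [−dorsal] — while keeping its own [voice], [spread glottis], [constricted glottis], ….
The resulting bundle matches /tʰ/ in the inventory; substituting it for /kʰ/ gives [et'tʰi].

[et'tʰi]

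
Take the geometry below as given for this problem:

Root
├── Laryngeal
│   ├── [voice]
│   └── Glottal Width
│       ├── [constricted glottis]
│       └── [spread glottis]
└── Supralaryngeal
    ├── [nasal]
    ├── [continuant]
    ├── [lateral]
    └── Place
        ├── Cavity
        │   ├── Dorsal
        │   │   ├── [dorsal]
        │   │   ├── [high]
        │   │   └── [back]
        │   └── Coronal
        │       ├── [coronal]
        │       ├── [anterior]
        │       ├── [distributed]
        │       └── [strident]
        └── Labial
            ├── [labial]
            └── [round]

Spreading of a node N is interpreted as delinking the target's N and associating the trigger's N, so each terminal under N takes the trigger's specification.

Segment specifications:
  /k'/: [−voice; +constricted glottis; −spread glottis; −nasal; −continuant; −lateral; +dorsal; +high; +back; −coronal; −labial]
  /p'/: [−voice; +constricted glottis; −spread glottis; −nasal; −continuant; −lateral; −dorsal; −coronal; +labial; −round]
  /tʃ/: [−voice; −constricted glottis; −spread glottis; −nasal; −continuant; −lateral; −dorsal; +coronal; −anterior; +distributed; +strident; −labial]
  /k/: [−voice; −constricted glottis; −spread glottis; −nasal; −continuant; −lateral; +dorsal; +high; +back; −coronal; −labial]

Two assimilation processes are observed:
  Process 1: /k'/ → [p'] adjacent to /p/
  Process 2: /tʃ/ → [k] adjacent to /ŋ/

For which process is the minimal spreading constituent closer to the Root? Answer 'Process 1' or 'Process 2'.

In Process 1, [labial], [round], [dorsal], [high], [back] change, so the minimal spreading node is Place at depth 2.
Process 2: the features that change are [coronal], [anterior], [distributed], [strident], [dorsal], [high], [back]; the minimal node is Cavity (depth 3).
Place is closer to Root than Cavity, so Process 1 spreads the higher node.

Process 1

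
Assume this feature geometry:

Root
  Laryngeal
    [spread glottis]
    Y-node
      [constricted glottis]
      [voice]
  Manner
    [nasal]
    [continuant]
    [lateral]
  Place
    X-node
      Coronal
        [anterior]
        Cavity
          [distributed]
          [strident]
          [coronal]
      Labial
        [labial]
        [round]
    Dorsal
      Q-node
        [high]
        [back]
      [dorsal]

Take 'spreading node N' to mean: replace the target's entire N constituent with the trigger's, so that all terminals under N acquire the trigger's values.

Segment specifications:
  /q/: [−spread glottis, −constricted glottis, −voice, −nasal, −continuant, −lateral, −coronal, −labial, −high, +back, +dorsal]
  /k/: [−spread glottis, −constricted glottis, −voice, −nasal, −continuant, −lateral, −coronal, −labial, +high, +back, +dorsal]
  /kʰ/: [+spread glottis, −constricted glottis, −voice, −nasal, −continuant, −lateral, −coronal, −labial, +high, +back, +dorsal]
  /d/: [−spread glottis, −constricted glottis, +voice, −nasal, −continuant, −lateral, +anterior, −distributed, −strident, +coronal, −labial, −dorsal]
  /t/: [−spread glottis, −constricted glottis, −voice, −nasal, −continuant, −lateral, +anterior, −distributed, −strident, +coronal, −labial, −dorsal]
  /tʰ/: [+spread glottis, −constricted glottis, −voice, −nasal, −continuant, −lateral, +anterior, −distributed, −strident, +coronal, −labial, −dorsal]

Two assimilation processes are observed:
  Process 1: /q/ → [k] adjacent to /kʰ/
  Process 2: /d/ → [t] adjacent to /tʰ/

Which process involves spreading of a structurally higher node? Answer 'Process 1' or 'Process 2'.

Process 2

Process 1 alters [high]; the lowest dominating node is [high] (depth 4 from Root).
Process 2 alters [voice]; the lowest dominating node is [voice] (depth 3 from Root).
[voice] is closer to Root than [high], so Process 2 spreads the higher node.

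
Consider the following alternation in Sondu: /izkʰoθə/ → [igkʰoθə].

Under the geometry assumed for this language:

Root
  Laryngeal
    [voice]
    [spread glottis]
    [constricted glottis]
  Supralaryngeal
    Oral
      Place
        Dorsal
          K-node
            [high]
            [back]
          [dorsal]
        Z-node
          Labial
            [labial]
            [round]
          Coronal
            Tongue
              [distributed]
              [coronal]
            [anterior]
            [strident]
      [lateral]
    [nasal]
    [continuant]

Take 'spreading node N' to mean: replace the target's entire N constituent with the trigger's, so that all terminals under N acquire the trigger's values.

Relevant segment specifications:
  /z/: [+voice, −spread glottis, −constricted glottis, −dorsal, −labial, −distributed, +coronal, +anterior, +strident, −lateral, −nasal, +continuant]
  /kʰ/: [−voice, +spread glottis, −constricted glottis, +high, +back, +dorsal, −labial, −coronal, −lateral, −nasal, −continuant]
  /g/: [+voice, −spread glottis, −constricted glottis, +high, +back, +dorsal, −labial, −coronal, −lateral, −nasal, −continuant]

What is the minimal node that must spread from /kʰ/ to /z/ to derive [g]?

Comparing /z/ with its surface form [g], the features that change are [continuant], [coronal], [anterior], [distributed], [strident], [dorsal], [high], [back].
These terminals are all dominated by Supralaryngeal, and no proper subconstituent of Supralaryngeal covers them all; Supralaryngeal is their lowest common ancestor.
If Supralaryngeal spreads, every terminal under it takes /kʰ/'s value, producing [g] as observed.
Had Root spread, [voice], [spread glottis] would have taken /kʰ/'s values; they stay as in /z/, confirming the spreading constituent is exactly Supralaryngeal.

Supralaryngeal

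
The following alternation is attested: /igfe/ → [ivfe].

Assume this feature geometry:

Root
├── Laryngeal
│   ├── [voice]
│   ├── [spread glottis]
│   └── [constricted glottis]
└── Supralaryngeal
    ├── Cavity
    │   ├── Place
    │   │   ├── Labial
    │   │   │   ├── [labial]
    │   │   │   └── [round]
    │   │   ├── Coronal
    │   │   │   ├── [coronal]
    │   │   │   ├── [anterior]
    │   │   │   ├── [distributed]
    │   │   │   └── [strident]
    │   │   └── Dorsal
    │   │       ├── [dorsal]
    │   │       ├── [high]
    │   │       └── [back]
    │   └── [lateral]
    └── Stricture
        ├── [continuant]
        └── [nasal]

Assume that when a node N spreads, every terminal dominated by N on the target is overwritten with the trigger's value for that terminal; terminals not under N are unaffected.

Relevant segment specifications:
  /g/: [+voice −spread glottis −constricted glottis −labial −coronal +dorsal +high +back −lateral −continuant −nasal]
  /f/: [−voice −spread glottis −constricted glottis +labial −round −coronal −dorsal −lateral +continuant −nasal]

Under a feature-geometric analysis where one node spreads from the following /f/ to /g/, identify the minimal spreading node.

/g/ and [v] differ in [continuant], [labial], [round], [dorsal], [high], [back]; every other specified feature is identical.
Tracing each changed feature up the tree, the paths first meet at Supralaryngeal; any lower node misses at least one of them.
Spreading Supralaryngeal from /f/ overwrites each of those terminals with /f/'s values, yielding exactly [v].
Since [voice] is preserved even though /f/ disagrees there, no node above Supralaryngeal spread.

Supralaryngeal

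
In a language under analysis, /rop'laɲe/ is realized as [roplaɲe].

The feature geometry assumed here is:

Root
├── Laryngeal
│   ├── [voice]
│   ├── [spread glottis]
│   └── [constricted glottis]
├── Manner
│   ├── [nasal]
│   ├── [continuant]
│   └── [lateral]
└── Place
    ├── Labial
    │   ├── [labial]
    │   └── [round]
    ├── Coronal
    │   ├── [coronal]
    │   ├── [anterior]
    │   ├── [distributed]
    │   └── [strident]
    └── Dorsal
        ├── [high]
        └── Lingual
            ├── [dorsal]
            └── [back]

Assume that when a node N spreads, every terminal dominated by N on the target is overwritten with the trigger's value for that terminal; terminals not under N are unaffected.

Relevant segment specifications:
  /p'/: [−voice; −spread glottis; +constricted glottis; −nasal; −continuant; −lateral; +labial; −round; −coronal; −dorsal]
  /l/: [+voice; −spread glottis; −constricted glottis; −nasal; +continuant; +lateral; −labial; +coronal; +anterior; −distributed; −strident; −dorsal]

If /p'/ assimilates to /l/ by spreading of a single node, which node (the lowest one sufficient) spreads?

[constricted glottis]

Feature comparison: [constricted glottis] differs between /p'/ and [p]; the remaining terminals match.
Since just one terminal is affected and it takes /l/'s value, spreading the terminal [constricted glottis] alone is sufficient and minimal.
Since [voice] is preserved even though /l/ disagrees there, no node above [constricted glottis] spread.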